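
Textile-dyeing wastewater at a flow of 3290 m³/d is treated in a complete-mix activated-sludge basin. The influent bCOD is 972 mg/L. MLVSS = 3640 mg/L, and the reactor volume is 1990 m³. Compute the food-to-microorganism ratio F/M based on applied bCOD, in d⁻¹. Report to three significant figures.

Food-to-microorganism ratio F/M = Q S₀ / (V X) = 3290 × 972 / (1990 × 3640) = 0.4415 d⁻¹.

F/M ≈ 0.441 d⁻¹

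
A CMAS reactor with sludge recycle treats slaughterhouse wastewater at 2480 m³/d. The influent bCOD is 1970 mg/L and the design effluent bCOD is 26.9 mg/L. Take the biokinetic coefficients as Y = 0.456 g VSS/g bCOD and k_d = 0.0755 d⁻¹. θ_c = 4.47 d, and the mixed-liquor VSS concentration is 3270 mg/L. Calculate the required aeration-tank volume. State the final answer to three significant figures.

Rearranging the biomass balance for a CMAS with decay, V = Y·Q·ΔS·θ_c / [X·(1+k_d θ_c)] = 0.456 × 2480 × (1970 − 26.9) × 4.47 / [3270 × (1 + 0.0755 × 4.47)] = 9.82×10^6 / 4374 = 2246 m³.

V ≈ 2250 m³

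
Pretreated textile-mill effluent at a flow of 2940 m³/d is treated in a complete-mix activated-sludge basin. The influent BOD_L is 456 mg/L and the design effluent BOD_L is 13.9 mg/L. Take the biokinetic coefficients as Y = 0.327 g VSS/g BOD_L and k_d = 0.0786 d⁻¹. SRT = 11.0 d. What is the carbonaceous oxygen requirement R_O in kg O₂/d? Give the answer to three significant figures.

Correct the yield for decay: Y_obs = Y/(1 + k_d θ_c) = 0.327 / (1 + 0.0786 × 11.0) = 0.327 / 1.865 = 0.1754.
Mass of BOD_L removed per day: Q(S₀ − S) = 2940 × 442.1 g/m³ = 1300 kg/d.
Biomass synthesised: P_X = Y_obs × 1300 = 227.9 kg VSS/d.
R_O = Q·ΔS − 1.42 P_X = 1300 − 323.7 = 976.1 kg O₂/d.

R_O ≈ 976 kg O₂/d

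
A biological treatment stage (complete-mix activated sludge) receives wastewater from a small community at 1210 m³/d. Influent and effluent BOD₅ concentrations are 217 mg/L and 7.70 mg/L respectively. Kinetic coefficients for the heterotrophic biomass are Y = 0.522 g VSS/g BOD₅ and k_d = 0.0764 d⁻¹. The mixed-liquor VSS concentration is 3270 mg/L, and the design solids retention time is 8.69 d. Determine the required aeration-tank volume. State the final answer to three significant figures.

V ≈ 211 m³

Rearranging the biomass balance for a CMAS with decay, V = Y·Q·ΔS·θ_c / [X·(1+k_d θ_c)] = 0.522 × 1210 × (217 − 7.70) × 8.69 / [3270 × (1 + 0.0764 × 8.69)] = 1.15×10^6 / 5441 = 211.1 m³.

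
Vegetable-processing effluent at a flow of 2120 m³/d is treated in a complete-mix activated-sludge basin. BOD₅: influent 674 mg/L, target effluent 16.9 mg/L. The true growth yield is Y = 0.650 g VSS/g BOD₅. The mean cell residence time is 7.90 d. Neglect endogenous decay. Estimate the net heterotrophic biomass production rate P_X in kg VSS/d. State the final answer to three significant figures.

Since k_d ≈ 0, Y_obs = Y = 0.650 g VSS/g BOD₅.
Mass of BOD₅ removed per day: Q(S₀ − S) = 2120 × 657.1 g/m³ = 1393 kg/d.
So the net sludge growth is P_X = 0.6500 × 1393 = 905.5 kg VSS/d.

P_X ≈ 905 kg VSS/d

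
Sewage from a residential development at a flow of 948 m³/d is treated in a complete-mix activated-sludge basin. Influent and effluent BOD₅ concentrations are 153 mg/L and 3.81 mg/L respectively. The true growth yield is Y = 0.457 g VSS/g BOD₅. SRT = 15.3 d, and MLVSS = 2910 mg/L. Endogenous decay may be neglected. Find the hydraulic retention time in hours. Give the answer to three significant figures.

τ ≈ 8.60 h

Biomass mass balance (decay neglected): V·X = Y·Q·(S₀ − S)·θ_c, so V = 0.457 × 948 × (153 − 3.81) × 15.3 / 2910 = 339.8 m³.
HRT = V/Q = 339.8 m³ / 948 m³·d⁻¹ = 0.3585 d × 24 = 8.603 h.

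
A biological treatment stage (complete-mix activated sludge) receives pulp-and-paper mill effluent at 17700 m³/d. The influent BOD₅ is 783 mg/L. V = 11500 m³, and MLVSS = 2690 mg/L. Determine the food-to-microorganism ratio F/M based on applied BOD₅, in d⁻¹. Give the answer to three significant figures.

F/M ≈ 0.448 d⁻¹

F/M = Q·S₀ / (V·X) = 17700 × 783 / (11500 × 2690) = 0.4480 g BOD₅·(g VSS·d)⁻¹.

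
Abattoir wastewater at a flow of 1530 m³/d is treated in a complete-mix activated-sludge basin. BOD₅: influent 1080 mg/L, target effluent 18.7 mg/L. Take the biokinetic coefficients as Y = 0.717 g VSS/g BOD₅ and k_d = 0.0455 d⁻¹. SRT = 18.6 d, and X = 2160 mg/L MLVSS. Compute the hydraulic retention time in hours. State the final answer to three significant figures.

τ ≈ 85.2 h

Steady-state biomass mass balance: V·X·(1 + k_d·θ_c) = Y·Q·(S₀ − S)·θ_c, so V = 0.717 × 1530 × (1080 − 18.7) × 18.6 / [2160 × (1 + 0.0455 × 18.6)] = 2.17×10^7 / 3988 = 5430 m³.
Hydraulic retention time τ = V/Q = 5430 / 1530 = 3.549 d = 85.18 h.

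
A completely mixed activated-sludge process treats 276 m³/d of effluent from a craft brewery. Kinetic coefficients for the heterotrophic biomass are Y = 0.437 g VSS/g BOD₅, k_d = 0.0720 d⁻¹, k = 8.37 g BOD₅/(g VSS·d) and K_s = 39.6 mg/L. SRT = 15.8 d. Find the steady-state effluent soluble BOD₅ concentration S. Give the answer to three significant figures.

S ≈ 1.52 mg/L

For a completely mixed reactor with recycle the Lawrence–McCarty relation gives S = K_s·(1 + k_d·θ_c) / [θ_c·(Y·k − k_d) − 1] = 39.6 × (1 + 0.0720 × 15.8) / [15.8 × (0.437 × 8.37 − 0.0720) − 1] = 84.65 / 55.65 = 1.521 mg/L.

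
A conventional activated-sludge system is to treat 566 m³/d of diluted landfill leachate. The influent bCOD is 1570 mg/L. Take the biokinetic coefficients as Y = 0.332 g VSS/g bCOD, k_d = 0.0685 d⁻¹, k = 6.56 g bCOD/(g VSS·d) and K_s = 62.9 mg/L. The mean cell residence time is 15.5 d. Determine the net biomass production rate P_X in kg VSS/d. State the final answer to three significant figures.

P_X ≈ 143 kg VSS/d

From the Monod/SRT balance for a CMAS, S = K_s·(1+k_d θ_c)/[θ_c·(Y k − k_d) − 1] = 62.9 × (1 + 0.0685 × 15.5) / [15.5 × (0.332 × 6.56 − 0.0685) − 1] = 129.7 / 31.70 = 4.091 mg/L.
Y_obs = Y / (1 + k_d θ_c) = 0.332 / (1 + 0.0685 × 15.5) = 0.332 / 2.062 = 0.1610.
Mass of bCOD removed per day: Q(S₀ − S) = 566 × 1566 g/m³ = 886.3 kg/d.
Biomass produced: P_X = Y_obs·Q·ΔS = 0.1610 × 886.3 ≈ 142.7 kg VSS/d.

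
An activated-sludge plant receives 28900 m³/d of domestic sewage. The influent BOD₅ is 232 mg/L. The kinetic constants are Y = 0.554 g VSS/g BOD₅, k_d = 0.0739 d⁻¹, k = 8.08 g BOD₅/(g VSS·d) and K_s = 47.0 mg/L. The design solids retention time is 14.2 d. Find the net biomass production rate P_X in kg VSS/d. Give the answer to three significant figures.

P_X ≈ 1800 kg VSS/d

For a completely mixed reactor with recycle the Lawrence–McCarty relation gives S = K_s·(1 + k_d·θ_c) / [θ_c·(Y·k − k_d) − 1] = 47.0 × (1 + 0.0739 × 14.2) / [14.2 × (0.554 × 8.08 − 0.0739) − 1] = 96.32 / 61.51 = 1.566 mg/L.
Observed yield with endogenous decay: Y_obs = Y / (1 + k_d·θ_c) = 0.554 / (1 + 0.0739 × 14.2) = 0.554 / 2.049 = 0.2703 g VSS/g BOD₅.
Mass of BOD₅ removed per day: Q(S₀ − S) = 28900 × 230.4 g/m³ = 6659 kg/d.
So the net sludge growth is P_X = 0.2703 × 6659 = 1800 kg VSS/d.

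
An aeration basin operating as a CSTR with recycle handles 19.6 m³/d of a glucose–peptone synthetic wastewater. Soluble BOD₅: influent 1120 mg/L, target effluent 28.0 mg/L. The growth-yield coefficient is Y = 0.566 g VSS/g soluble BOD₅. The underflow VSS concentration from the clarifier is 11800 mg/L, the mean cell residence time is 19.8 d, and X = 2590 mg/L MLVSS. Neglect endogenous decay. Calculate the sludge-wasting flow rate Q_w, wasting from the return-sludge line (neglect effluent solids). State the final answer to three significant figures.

With k_d = 0 the design equation reduces to V = Y Q (S₀−S) θ_c / X = 0.566 × 19.6 × (1120 − 28.0) × 19.8 / 2590 = 92.61 m³.
θ_c = V·X/(Q_w·X_r) when wasting from the recycle, so Q_w = V·X/(θ_c·X_r) = 92.61 × 2590 / (19.8 × 11800) = 1.027 m³/d.

Q_w ≈ 1.03 m³/d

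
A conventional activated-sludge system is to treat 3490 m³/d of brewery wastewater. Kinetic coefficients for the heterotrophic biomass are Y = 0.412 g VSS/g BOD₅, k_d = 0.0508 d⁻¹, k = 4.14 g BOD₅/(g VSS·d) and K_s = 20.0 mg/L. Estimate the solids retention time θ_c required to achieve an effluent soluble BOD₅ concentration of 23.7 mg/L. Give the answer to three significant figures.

θ_c ≈ 1.14 d

Specific growth rate at S = 23.7 mg/L: μ = YkS/(K_s+S) = 0.412·4.14·23.7/(20.0+23.7) = 0.9250 d⁻¹.
Then 1/θ_c = μ − k_d = 0.9250 − 0.0508 = 0.8742 d⁻¹, giving θ_c = 1.144 d.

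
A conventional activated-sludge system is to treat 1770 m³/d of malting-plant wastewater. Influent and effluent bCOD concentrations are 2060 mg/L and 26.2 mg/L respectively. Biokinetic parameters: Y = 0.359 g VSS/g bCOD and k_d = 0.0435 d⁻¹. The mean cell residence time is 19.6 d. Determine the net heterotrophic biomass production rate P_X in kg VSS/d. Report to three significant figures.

P_X ≈ 698 kg VSS/d

Correct the yield for decay: Y_obs = Y/(1 + k_d θ_c) = 0.359 / (1 + 0.0435 × 19.6) = 0.359 / 1.853 = 0.1938.
Q·(S₀ − S) = 1770 × (2060 − 26.2) × 10⁻³ = 3600 kg/d removed.
Net biomass production P_X = Y_obs × Q·(S₀ − S) = 0.1938 × 3600 = 697.6 kg VSS/d.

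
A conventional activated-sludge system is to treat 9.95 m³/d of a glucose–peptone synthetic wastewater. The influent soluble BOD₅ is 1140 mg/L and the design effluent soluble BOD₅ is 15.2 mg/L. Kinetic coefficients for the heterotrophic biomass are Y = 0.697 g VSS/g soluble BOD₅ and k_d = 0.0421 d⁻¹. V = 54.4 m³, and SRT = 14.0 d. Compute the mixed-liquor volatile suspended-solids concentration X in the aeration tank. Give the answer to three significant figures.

From V·X·(1 + k_d·θ_c) = Y·Q·(S₀ − S)·θ_c: X = 0.697 × 9.95 × (1140 − 15.2) × 14.0 / [54.4 × (1 + 0.0421 × 14.0)] = 1263 mg/L.

X ≈ 1260 mg/L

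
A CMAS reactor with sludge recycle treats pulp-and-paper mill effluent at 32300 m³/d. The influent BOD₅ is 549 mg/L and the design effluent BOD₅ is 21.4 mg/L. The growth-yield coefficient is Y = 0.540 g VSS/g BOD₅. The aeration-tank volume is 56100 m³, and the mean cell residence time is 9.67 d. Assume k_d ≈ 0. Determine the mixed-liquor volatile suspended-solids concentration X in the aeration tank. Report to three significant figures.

X ≈ 1590 mg/L

Without decay, X = Y Q (S₀−S) θ_c / V = 0.540 × 32300 × (549 − 21.4) × 9.67 / 56100 = 1586 mg/L.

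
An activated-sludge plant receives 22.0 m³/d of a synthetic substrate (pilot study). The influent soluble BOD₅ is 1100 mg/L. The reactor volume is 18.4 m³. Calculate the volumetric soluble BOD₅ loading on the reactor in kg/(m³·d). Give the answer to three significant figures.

Applied soluble BOD₅ load per unit volume = Q·S₀/V = (22.0 × 1100/1000)/18.40 = 1.315 kg soluble BOD₅·m⁻³·d⁻¹.

L_v ≈ 1.32 kg soluble BOD₅/(m³·d)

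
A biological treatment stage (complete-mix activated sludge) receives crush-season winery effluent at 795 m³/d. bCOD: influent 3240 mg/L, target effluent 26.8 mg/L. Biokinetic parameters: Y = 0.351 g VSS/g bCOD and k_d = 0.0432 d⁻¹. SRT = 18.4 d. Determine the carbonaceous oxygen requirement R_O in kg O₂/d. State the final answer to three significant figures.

The observed yield is Y_obs = Y/(1 + k_d·θ_c) = 0.351 / (1 + 0.0432 × 18.4) = 0.351 / 1.795 = 0.1956 g VSS per g bCOD removed.
Mass of bCOD removed per day: Q(S₀ − S) = 795 × 3213 g/m³ = 2554 kg/d.
P_X = Y_obs·Q·(S₀ − S) = 0.1956 × 2554 = 499.5 kg VSS/d.
R_O = Q·ΔS − 1.42 P_X = 2554 − 709.4 = 1845 kg O₂/d.

R_O ≈ 1850 kg O₂/d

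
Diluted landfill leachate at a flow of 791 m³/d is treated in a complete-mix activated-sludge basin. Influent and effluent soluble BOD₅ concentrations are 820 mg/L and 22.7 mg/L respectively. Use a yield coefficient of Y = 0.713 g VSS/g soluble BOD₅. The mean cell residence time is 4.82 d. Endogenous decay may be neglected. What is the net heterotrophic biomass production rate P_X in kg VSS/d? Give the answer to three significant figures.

No decay correction is needed, so Y_obs = Y = 0.713.
ΔS = 820 − 22.7 = 797.3 mg/L, so the substrate removal rate is 791 × 797.3/1000 = 630.7 kg soluble BOD₅/d.
Net biomass production P_X = Y_obs × Q·(S₀ − S) = 0.7130 × 630.7 = 449.7 kg VSS/d.

P_X ≈ 450 kg VSS/d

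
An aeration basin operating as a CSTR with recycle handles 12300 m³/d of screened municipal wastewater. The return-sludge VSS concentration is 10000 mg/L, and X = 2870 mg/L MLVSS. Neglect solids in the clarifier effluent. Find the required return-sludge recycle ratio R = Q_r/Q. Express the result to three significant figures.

R ≈ 0.403

Solids balance on the clarifier gives (1+R)X = R·X_r, so R = X/(X_r − X) = 2870 / (10000 − 2870) = 0.4025.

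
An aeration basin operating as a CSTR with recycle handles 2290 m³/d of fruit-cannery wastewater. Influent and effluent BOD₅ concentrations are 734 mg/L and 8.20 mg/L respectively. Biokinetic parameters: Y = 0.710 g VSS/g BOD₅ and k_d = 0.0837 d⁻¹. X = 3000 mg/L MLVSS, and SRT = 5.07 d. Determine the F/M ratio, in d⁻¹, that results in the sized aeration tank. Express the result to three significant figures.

F/M ≈ 0.400 d⁻¹

Rearranging the biomass balance for a CMAS with decay, V = Y·Q·ΔS·θ_c / [X·(1+k_d θ_c)] = 0.710 × 2290 × (734 − 8.20) × 5.07 / [3000 × (1 + 0.0837 × 5.07)] = 5.98×10^6 / 4273 = 1400 m³.
F/M = Q·S₀ / (V·X) = 2290 × 734 / (1400 × 3000) = 0.4002 g BOD₅·(g VSS·d)⁻¹.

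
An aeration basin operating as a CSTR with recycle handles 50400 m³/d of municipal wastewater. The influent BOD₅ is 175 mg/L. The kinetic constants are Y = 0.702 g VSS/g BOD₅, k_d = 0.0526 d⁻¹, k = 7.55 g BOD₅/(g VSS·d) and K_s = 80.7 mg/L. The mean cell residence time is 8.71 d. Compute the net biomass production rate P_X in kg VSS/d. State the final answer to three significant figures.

For a completely mixed reactor with recycle the Lawrence–McCarty relation gives S = K_s·(1 + k_d·θ_c) / [θ_c·(Y·k − k_d) − 1] = 80.7 × (1 + 0.0526 × 8.71) / [8.71 × (0.702 × 7.55 − 0.0526) − 1] = 117.7 / 44.71 = 2.632 mg/L.
Correct the yield for decay: Y_obs = Y/(1 + k_d θ_c) = 0.702 / (1 + 0.0526 × 8.71) = 0.702 / 1.458 = 0.4814.
ΔS = 175 − 2.63 = 172.4 mg/L, so the substrate removal rate is 50400 × 172.4/1000 = 8687 kg BOD₅/d.
Biomass produced: P_X = Y_obs·Q·ΔS = 0.4814 × 8687 ≈ 4182 kg VSS/d.

P_X ≈ 4180 kg VSS/d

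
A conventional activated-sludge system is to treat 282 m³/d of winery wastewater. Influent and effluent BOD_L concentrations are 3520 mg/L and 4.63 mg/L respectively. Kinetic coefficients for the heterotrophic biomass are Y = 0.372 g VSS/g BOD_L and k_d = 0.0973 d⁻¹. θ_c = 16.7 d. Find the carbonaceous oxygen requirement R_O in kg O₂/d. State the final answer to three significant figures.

The observed yield is Y_obs = Y/(1 + k_d·θ_c) = 0.372 / (1 + 0.0973 × 16.7) = 0.372 / 2.625 = 0.1417 g VSS per g BOD_L removed.
Q·(S₀ − S) = 282 × (3520 − 4.63) × 10⁻³ = 991.3 kg/d removed.
P_X = Y_obs·Q·(S₀ − S) = 0.1417 × 991.3 = 140.5 kg VSS/d.
R_O = Q·ΔS − 1.42 P_X = 991.3 − 199.5 = 791.8 kg O₂/d.

R_O ≈ 792 kg O₂/d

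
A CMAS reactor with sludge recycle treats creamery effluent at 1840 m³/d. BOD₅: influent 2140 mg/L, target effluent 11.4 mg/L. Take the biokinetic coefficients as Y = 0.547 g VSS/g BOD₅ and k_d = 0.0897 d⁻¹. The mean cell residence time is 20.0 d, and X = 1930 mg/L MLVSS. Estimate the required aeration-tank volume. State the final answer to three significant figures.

V ≈ 7950 m³

From the SRT design equation V = Y Q (S₀−S) θ_c / [X (1 + k_d θ_c)] = 0.547 × 1840 × (2140 − 11.4) × 20.0 / [1930 × (1 + 0.0897 × 20.0)] = 4.28×10^7 / 5392 = 7946 m³.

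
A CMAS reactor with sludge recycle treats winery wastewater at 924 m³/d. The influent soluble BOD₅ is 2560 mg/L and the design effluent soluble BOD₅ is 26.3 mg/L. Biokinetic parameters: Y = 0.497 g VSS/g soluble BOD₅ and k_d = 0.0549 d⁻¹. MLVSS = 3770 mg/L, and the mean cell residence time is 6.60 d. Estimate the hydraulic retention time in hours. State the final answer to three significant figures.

τ ≈ 38.8 h

Steady-state biomass mass balance: V·X·(1 + k_d·θ_c) = Y·Q·(S₀ − S)·θ_c, so V = 0.497 × 924 × (2560 − 26.3) × 6.60 / [3770 × (1 + 0.0549 × 6.60)] = 7.68×10^6 / 5136 = 1495 m³.
HRT = V/Q = 1495 m³ / 924 m³·d⁻¹ = 1.618 d × 24 = 38.84 h.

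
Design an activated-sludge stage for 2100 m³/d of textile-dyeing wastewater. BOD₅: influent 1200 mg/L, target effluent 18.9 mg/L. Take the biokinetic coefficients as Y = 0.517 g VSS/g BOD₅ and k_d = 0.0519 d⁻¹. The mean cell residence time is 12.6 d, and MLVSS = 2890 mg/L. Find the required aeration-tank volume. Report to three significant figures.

From the SRT design equation V = Y Q (S₀−S) θ_c / [X (1 + k_d θ_c)] = 0.517 × 2100 × (1200 − 18.9) × 12.6 / [2890 × (1 + 0.0519 × 12.6)] = 1.62×10^7 / 4780 = 3380 m³.

V ≈ 3380 m³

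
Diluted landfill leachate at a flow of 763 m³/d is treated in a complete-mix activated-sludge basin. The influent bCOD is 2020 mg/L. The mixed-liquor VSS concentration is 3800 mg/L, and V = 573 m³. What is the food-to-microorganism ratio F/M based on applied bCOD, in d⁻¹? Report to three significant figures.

Food-to-microorganism ratio F/M = Q S₀ / (V X) = 763 × 2020 / (573.0 × 3800) = 0.7078 d⁻¹.

F/M ≈ 0.708 d⁻¹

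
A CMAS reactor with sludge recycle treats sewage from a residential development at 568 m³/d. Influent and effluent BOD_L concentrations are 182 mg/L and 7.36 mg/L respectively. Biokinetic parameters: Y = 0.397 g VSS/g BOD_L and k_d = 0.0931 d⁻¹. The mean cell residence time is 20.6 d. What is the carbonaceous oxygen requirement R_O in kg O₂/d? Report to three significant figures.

Y_obs = Y / (1 + k_d θ_c) = 0.397 / (1 + 0.0931 × 20.6) = 0.397 / 2.918 = 0.1361.
ΔS = 182 − 7.36 = 174.6 mg/L, so the substrate removal rate is 568 × 174.6/1000 = 99.20 kg BOD_L/d.
P_X = Y_obs·Q·(S₀ − S) = 0.1361 × 99.20 = 13.50 kg VSS/d.
R_O = Q·ΔS − 1.42 P_X = 99.20 − 19.16 = 80.03 kg O₂/d.

R_O ≈ 80.0 kg O₂/d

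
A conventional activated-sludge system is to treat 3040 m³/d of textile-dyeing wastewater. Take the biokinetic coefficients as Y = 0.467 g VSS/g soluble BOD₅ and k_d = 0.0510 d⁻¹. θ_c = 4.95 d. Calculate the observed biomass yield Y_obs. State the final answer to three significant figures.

Y_obs ≈ 0.373 g VSS/g soluble BOD₅

Correct the yield for decay: Y_obs = Y/(1 + k_d θ_c) = 0.467 / (1 + 0.0510 × 4.95) = 0.467 / 1.252 = 0.3729.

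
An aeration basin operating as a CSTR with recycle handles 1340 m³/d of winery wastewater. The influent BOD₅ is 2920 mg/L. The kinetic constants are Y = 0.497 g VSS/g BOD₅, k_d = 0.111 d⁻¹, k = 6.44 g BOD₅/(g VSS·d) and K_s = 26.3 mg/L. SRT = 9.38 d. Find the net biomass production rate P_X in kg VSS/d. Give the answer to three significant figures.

From the Monod/SRT balance for a CMAS, S = K_s·(1+k_d θ_c)/[θ_c·(Y k − k_d) − 1] = 26.3 × (1 + 0.111 × 9.38) / [9.38 × (0.497 × 6.44 − 0.111) − 1] = 53.68 / 27.98 = 1.919 mg/L.
Observed yield with endogenous decay: Y_obs = Y / (1 + k_d·θ_c) = 0.497 / (1 + 0.111 × 9.38) = 0.497 / 2.041 = 0.2435 g VSS/g BOD₅.
Substrate removed = Q·(S₀ − S) = 1340 m³/d × (2920 − 1.92) g/m³ = 3.91×10^6 g/d = 3910 kg/d.
P_X = Y_obs · Q(S₀ − S) = 0.2435 × 3910 = 952.1 kg VSS/d.

P_X ≈ 952 kg VSS/d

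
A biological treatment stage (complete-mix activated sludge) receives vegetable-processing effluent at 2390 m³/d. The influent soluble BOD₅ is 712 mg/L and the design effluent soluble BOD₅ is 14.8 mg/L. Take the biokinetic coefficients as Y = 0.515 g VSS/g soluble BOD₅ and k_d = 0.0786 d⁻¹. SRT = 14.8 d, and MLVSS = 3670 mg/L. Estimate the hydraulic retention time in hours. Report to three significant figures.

τ ≈ 16.1 h

Steady-state biomass mass balance: V·X·(1 + k_d·θ_c) = Y·Q·(S₀ − S)·θ_c, so V = 0.515 × 2390 × (712 − 14.8) × 14.8 / [3670 × (1 + 0.0786 × 14.8)] = 1.27×10^7 / 7939 = 1600 m³.
HRT = V/Q = 1600 m³ / 2390 m³·d⁻¹ = 0.6693 d × 24 = 16.06 h.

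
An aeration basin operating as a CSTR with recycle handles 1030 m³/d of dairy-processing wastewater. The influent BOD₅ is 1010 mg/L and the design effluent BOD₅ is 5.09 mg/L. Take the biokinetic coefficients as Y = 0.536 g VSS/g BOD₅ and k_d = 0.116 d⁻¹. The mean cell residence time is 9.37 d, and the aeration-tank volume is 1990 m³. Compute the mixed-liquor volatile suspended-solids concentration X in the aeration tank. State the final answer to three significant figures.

X = Y·Q·ΔS·θ_c / [V·(1 + k_d θ_c)] = 0.536 × 1030 × (1010 − 5.09) × 9.37 / [1990 × (1 + 0.116 × 9.37)] = 1252 mg/L.

X ≈ 1250 mg/L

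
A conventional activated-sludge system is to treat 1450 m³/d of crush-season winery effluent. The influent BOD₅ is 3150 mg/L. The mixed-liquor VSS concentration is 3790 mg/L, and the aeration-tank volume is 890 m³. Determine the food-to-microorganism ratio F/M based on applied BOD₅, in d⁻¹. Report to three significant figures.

F/M ≈ 1.35 d⁻¹

F/M = Q·S₀ / (V·X) = 1450 × 3150 / (890.0 × 3790) = 1.354 g BOD₅·(g VSS·d)⁻¹.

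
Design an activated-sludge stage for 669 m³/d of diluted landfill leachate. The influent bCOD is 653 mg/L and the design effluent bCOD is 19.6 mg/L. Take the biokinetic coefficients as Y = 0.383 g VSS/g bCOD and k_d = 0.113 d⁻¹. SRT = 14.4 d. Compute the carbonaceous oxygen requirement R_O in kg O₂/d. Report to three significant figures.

Y_obs = Y / (1 + k_d θ_c) = 0.383 / (1 + 0.113 × 14.4) = 0.383 / 2.627 = 0.1458.
Substrate removed = Q·(S₀ − S) = 669 m³/d × (653 − 19.6) g/m³ = 4.24×10^5 g/d = 423.7 kg/d.
Net sludge production P_X = 0.1458 × 423.7 = 61.77 kg VSS/d.
R_O = Q·ΔS − 1.42 P_X = 423.7 − 87.72 = 336.0 kg O₂/d.

R_O ≈ 336 kg O₂/d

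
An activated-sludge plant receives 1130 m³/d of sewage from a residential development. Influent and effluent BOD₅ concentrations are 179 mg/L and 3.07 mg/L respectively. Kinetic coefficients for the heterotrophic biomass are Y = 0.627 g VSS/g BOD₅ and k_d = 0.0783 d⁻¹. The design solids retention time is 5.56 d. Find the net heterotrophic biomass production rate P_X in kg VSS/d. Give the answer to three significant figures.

P_X ≈ 86.8 kg VSS/d

Y_obs = Y / (1 + k_d θ_c) = 0.627 / (1 + 0.0783 × 5.56) = 0.627 / 1.435 = 0.4368.
Mass of BOD₅ removed per day: Q(S₀ − S) = 1130 × 175.9 g/m³ = 198.8 kg/d.
Net biomass production P_X = Y_obs × Q·(S₀ − S) = 0.4368 × 198.8 = 86.84 kg VSS/d.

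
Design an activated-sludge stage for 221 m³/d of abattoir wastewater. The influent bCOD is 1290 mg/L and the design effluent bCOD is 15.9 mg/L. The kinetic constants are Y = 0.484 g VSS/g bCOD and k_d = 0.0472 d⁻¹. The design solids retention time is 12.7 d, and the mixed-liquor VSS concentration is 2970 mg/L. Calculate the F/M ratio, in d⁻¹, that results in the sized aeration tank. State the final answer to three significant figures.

F/M ≈ 0.263 d⁻¹

Steady-state biomass mass balance: V·X·(1 + k_d·θ_c) = Y·Q·(S₀ − S)·θ_c, so V = 0.484 × 221 × (1290 − 15.9) × 12.7 / [2970 × (1 + 0.0472 × 12.7)] = 1.73×10^6 / 4750 = 364.4 m³.
F/M = Q·S₀ / (V·X) = 221 × 1290 / (364.4 × 2970) = 0.2635 g bCOD·(g VSS·d)⁻¹.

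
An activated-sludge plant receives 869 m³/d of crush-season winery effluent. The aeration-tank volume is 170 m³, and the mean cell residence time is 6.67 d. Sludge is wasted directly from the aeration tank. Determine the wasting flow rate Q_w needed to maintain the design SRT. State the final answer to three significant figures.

Q_w ≈ 25.5 m³/d

For wasting at MLVSS concentration, Q_w = V/θ_c = 170.0/6.67 = 25.49 m³/d.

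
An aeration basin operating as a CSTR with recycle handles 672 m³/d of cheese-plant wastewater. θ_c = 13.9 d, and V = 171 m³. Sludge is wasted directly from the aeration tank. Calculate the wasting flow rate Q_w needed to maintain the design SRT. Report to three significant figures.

For wasting at MLVSS concentration, Q_w = V/θ_c = 171.0/13.9 = 12.30 m³/d.

Q_w ≈ 12.3 m³/d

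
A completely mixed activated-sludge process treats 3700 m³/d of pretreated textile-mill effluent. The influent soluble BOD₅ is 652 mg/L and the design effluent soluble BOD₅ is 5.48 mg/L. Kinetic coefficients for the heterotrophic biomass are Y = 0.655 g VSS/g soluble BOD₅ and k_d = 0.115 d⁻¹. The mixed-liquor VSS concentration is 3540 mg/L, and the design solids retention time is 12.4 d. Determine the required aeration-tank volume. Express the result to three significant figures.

From the SRT design equation V = Y Q (S₀−S) θ_c / [X (1 + k_d θ_c)] = 0.655 × 3700 × (652 − 5.48) × 12.4 / [3540 × (1 + 0.115 × 12.4)] = 1.94×10^7 / 8588 = 2262 m³.

V ≈ 2260 m³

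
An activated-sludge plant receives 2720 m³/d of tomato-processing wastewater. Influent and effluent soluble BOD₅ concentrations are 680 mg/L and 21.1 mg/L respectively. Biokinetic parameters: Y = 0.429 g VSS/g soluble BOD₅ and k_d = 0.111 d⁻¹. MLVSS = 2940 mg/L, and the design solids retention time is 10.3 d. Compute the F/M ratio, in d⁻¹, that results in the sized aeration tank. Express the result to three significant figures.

F/M ≈ 0.501 d⁻¹

From the SRT design equation V = Y Q (S₀−S) θ_c / [X (1 + k_d θ_c)] = 0.429 × 2720 × (680 − 21.1) × 10.3 / [2940 × (1 + 0.111 × 10.3)] = 7.92×10^6 / 6301 = 1257 m³.
F/M = Q·S₀ / (V·X) = 2720 × 680 / (1257 × 2940) = 0.5006 g soluble BOD₅·(g VSS·d)⁻¹.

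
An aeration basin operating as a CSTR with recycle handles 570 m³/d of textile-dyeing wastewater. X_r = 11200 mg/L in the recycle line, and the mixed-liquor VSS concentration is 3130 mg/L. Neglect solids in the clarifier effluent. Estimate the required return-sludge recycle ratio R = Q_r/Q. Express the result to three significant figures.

R ≈ 0.388

R = Q_r/Q = X/(X_r − X) = 3130 / (11200 − 3130) = 0.3879.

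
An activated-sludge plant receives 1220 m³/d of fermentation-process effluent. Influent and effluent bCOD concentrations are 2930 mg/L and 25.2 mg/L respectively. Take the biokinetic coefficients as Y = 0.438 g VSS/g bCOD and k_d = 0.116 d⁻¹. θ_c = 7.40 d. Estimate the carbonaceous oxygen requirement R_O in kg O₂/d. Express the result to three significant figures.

Correct the yield for decay: Y_obs = Y/(1 + k_d θ_c) = 0.438 / (1 + 0.116 × 7.40) = 0.438 / 1.858 = 0.2357.
Q·(S₀ − S) = 1220 × (2930 − 25.2) × 10⁻³ = 3544 kg/d removed.
Biomass synthesised: P_X = Y_obs × 3544 = 835.2 kg VSS/d.
R_O = Q·ΔS − 1.42 P_X = 3544 − 1186 = 2358 kg O₂/d.

R_O ≈ 2360 kg O₂/d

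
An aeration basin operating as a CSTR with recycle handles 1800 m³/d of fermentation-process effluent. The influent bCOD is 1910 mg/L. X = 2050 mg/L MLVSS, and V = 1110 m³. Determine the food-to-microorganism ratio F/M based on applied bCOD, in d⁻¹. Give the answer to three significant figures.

F/M = applied load / biomass = Q·S₀/(V·X) = 1800 × 1910 / (1110 × 2050) = 1.511 d⁻¹.

F/M ≈ 1.51 d⁻¹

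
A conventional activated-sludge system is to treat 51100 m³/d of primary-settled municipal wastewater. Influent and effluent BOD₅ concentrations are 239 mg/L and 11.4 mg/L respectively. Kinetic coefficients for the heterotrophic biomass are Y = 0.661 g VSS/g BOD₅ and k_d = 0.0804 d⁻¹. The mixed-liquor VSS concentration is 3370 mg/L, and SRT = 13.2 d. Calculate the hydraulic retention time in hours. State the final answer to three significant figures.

τ ≈ 6.86 h

From the SRT design equation V = Y Q (S₀−S) θ_c / [X (1 + k_d θ_c)] = 0.661 × 51100 × (239 − 11.4) × 13.2 / [3370 × (1 + 0.0804 × 13.2)] = 1.01×10^8 / 6947 = 14608 m³.
Hydraulic retention time τ = V/Q = 14608 / 51100 = 0.2859 d = 6.861 h.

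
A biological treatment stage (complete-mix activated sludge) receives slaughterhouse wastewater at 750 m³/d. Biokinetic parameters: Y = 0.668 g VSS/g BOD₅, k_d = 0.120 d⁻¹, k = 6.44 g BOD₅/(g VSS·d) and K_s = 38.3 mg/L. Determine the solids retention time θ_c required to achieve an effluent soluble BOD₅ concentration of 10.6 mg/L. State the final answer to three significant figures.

At the target effluent, Y k S/(K_s+S) = 0.668×6.44×10.6/48.90 = 0.9325 d⁻¹.
1/θ_c = 0.9325 − 0.120 = 0.8125 d⁻¹, so θ_c = 1.231 d.

θ_c ≈ 1.23 d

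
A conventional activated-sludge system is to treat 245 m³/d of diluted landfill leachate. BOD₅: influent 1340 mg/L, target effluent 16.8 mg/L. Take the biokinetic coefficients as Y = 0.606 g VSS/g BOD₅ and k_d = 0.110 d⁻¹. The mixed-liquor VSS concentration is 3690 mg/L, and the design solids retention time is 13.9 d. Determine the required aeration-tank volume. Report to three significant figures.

From the SRT design equation V = Y Q (S₀−S) θ_c / [X (1 + k_d θ_c)] = 0.606 × 245 × (1340 − 16.8) × 13.9 / [3690 × (1 + 0.110 × 13.9)] = 2.73×10^6 / 9332 = 292.6 m³.

V ≈ 293 m³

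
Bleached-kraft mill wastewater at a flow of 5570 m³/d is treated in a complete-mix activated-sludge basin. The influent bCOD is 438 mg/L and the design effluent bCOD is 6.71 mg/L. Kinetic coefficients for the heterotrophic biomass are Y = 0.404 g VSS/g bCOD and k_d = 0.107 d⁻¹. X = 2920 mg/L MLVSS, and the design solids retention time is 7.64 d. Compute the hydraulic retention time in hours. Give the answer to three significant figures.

From the SRT design equation V = Y Q (S₀−S) θ_c / [X (1 + k_d θ_c)] = 0.404 × 5570 × (438 − 6.71) × 7.64 / [2920 × (1 + 0.107 × 7.64)] = 7.41×10^6 / 5307 = 1397 m³.
τ = V/Q = 1397/5570 = 0.2508 d, or 6.020 h.

τ ≈ 6.02 h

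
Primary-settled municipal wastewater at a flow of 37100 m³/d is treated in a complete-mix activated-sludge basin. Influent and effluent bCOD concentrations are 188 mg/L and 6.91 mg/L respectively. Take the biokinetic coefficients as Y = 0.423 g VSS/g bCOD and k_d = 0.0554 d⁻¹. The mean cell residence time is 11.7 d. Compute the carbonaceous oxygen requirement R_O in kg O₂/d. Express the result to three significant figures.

Observed yield with endogenous decay: Y_obs = Y / (1 + k_d·θ_c) = 0.423 / (1 + 0.0554 × 11.7) = 0.423 / 1.648 = 0.2566 g VSS/g bCOD.
Substrate removed = Q·(S₀ − S) = 37100 m³/d × (188 − 6.91) g/m³ = 6.72×10^6 g/d = 6718 kg/d.
Net sludge production P_X = 0.2566 × 6718 = 1724 kg VSS/d.
R_O = Q·ΔS − 1.42 P_X = 6718 − 2448 = 4270 kg O₂/d.

R_O ≈ 4270 kg O₂/d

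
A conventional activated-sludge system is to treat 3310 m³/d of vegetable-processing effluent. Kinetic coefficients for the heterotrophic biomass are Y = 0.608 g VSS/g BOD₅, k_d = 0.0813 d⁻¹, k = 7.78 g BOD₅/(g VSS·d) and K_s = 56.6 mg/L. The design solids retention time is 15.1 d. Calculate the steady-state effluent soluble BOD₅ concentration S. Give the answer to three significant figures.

S ≈ 1.82 mg/L

Effluent substrate depends only on kinetics and SRT: S = K_s(1 + k_d θ_c) / [θ_c(Yk − k_d) − 1] = 56.6 × (1 + 0.0813 × 15.1) / [15.1 × (0.608 × 7.78 − 0.0813) − 1] = 126.1 / 69.20 = 1.822 mg/L.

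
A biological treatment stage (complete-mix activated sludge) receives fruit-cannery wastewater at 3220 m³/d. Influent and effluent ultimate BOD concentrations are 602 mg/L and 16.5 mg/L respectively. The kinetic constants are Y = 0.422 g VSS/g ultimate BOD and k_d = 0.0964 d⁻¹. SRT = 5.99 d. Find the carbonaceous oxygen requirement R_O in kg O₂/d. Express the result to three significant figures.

Observed yield with endogenous decay: Y_obs = Y / (1 + k_d·θ_c) = 0.422 / (1 + 0.0964 × 5.99) = 0.422 / 1.577 = 0.2675 g VSS/g ultimate BOD.
ΔS = 602 − 16.5 = 585.5 mg/L, so the substrate removal rate is 3220 × 585.5/1000 = 1885 kg ultimate BOD/d.
Net sludge production P_X = 0.2675 × 1885 = 504.4 kg VSS/d.
Carbonaceous O₂ demand = substrate oxidised − cell-mass equivalent = 1885 − 1.42 × 504.4 = 1169 kg O₂/d.

R_O ≈ 1170 kg O₂/d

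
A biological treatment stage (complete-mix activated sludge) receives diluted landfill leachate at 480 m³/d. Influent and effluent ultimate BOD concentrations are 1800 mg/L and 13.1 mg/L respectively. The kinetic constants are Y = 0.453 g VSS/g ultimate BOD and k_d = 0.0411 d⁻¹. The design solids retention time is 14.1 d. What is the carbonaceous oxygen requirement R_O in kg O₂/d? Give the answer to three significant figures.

Correct the yield for decay: Y_obs = Y/(1 + k_d θ_c) = 0.453 / (1 + 0.0411 × 14.1) = 0.453 / 1.580 = 0.2868.
ΔS = 1800 − 13.1 = 1787 mg/L, so the substrate removal rate is 480 × 1787/1000 = 857.7 kg ultimate BOD/d.
P_X = Y_obs·Q·(S₀ − S) = 0.2868 × 857.7 = 246.0 kg VSS/d.
Carbonaceous O₂ demand = substrate oxidised − cell-mass equivalent = 857.7 − 1.42 × 246.0 = 508.4 kg O₂/d.

R_O ≈ 508 kg O₂/d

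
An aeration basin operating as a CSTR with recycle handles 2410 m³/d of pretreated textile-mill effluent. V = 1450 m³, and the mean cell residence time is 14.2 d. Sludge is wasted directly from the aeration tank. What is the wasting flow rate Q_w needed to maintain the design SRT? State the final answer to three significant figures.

Q_w ≈ 102 m³/d

With mixed-liquor wasting, θ_c = V/Q_w, so Q_w = V/θ_c = 1450/14.2 = 102.1 m³/d.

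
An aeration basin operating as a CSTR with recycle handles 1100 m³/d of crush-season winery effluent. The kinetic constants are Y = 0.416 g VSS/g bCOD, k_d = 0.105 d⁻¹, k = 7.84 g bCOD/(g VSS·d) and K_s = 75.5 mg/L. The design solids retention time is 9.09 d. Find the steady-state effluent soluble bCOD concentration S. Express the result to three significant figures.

S ≈ 5.33 mg/L

For a completely mixed reactor with recycle the Lawrence–McCarty relation gives S = K_s·(1 + k_d·θ_c) / [θ_c·(Y·k − k_d) − 1] = 75.5 × (1 + 0.105 × 9.09) / [9.09 × (0.416 × 7.84 − 0.105) − 1] = 147.6 / 27.69 = 5.329 mg/L.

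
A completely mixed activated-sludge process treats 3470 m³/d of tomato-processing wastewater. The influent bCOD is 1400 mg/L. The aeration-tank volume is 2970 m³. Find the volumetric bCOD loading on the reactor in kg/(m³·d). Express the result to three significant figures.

Applied bCOD load per unit volume = Q·S₀/V = (3470 × 1400/1000)/2970 = 1.636 kg bCOD·m⁻³·d⁻¹.

L_v ≈ 1.64 kg bCOD/(m³·d)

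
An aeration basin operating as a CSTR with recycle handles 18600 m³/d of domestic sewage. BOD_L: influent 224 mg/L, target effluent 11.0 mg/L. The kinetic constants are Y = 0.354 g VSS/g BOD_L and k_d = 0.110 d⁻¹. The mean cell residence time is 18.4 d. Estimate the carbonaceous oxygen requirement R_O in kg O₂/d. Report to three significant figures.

R_O ≈ 3300 kg O₂/d

The observed yield is Y_obs = Y/(1 + k_d·θ_c) = 0.354 / (1 + 0.110 × 18.4) = 0.354 / 3.024 = 0.1171 g VSS per g BOD_L removed.
Substrate removed = Q·(S₀ − S) = 18600 m³/d × (224 − 11.0) g/m³ = 3.96×10^6 g/d = 3962 kg/d.
Biomass synthesised: P_X = Y_obs × 3962 = 463.8 kg VSS/d.
R_O = Q·ΔS − 1.42 P_X = 3962 − 658.6 = 3303 kg O₂/d.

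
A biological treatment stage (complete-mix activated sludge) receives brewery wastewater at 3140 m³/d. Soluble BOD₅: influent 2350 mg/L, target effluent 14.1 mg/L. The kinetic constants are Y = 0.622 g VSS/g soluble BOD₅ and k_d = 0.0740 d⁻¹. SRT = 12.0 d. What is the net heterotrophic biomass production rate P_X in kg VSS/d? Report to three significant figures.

Y_obs = Y / (1 + k_d θ_c) = 0.622 / (1 + 0.0740 × 12.0) = 0.622 / 1.888 = 0.3294.
Mass of soluble BOD₅ removed per day: Q(S₀ − S) = 3140 × 2336 g/m³ = 7335 kg/d.
Biomass produced: P_X = Y_obs·Q·ΔS = 0.3294 × 7335 ≈ 2416 kg VSS/d.

P_X ≈ 2420 kg VSS/d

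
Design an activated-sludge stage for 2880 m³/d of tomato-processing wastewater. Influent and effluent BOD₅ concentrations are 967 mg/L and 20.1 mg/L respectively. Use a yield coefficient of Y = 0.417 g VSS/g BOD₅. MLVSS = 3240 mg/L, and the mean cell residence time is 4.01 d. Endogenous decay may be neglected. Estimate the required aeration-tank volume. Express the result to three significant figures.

V·X = Y·Q·ΔS·θ_c gives V = 0.417 × 2880 × (967 − 20.1) × 4.01 / 3240 = 1407 m³.

V ≈ 1410 m³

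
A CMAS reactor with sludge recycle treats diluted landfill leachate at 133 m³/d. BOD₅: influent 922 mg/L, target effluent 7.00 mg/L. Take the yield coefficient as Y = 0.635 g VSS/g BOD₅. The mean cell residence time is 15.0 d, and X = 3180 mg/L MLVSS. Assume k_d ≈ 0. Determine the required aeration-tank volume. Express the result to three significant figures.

Biomass mass balance (decay neglected): V·X = Y·Q·(S₀ − S)·θ_c, so V = 0.635 × 133 × (922 − 7.00) × 15.0 / 3180 = 364.5 m³.

V ≈ 365 m³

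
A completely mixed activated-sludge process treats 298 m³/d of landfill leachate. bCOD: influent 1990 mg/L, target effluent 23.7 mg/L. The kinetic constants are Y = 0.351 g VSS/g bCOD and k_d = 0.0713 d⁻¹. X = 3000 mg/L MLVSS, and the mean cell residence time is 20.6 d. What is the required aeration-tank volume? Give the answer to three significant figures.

From the SRT design equation V = Y Q (S₀−S) θ_c / [X (1 + k_d θ_c)] = 0.351 × 298 × (1990 − 23.7) × 20.6 / [3000 × (1 + 0.0713 × 20.6)] = 4.24×10^6 / 7406 = 572.1 m³.

V ≈ 572 m³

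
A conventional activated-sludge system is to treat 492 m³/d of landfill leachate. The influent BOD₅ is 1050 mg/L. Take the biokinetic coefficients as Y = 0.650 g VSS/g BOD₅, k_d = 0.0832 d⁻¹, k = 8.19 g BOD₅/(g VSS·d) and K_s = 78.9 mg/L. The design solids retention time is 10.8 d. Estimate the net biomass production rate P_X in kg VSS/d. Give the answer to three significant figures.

From the Monod/SRT balance for a CMAS, S = K_s·(1+k_d θ_c)/[θ_c·(Y k − k_d) − 1] = 78.9 × (1 + 0.0832 × 10.8) / [10.8 × (0.650 × 8.19 − 0.0832) − 1] = 149.8 / 55.60 = 2.694 mg/L.
The observed yield is Y_obs = Y/(1 + k_d·θ_c) = 0.650 / (1 + 0.0832 × 10.8) = 0.650 / 1.899 = 0.3424 g VSS per g BOD₅ removed.
ΔS = 1050 − 2.69 = 1047 mg/L, so the substrate removal rate is 492 × 1047/1000 = 515.3 kg BOD₅/d.
Net biomass production P_X = Y_obs × Q·(S₀ − S) = 0.3424 × 515.3 = 176.4 kg VSS/d.

P_X ≈ 176 kg VSS/d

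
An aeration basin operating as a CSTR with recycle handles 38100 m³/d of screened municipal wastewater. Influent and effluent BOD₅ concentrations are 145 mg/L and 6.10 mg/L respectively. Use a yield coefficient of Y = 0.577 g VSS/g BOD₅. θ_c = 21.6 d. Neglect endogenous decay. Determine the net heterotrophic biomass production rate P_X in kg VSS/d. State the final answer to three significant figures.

No decay correction is needed, so Y_obs = Y = 0.577.
Q·(S₀ − S) = 38100 × (145 − 6.10) × 10⁻³ = 5292 kg/d removed.
So the net sludge growth is P_X = 0.5770 × 5292 = 3054 kg VSS/d.

P_X ≈ 3050 kg VSS/d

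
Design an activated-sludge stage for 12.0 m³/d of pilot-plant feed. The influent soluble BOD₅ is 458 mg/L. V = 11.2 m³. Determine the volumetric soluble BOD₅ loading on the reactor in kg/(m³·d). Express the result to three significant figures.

Applied soluble BOD₅ load per unit volume = Q·S₀/V = (12.0 × 458/1000)/11.20 = 0.4907 kg soluble BOD₅·m⁻³·d⁻¹.

L_v ≈ 0.491 kg soluble BOD₅/(m³·d)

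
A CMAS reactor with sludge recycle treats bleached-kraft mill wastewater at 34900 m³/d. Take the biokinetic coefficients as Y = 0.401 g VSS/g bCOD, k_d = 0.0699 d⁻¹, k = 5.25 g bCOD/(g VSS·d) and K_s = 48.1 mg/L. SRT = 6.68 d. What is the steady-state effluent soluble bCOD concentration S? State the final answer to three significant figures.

S ≈ 5.60 mg/L

From the Monod/SRT balance for a CMAS, S = K_s·(1+k_d θ_c)/[θ_c·(Y k − k_d) − 1] = 48.1 × (1 + 0.0699 × 6.68) / [6.68 × (0.401 × 5.25 − 0.0699) − 1] = 70.56 / 12.60 = 5.602 mg/L.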